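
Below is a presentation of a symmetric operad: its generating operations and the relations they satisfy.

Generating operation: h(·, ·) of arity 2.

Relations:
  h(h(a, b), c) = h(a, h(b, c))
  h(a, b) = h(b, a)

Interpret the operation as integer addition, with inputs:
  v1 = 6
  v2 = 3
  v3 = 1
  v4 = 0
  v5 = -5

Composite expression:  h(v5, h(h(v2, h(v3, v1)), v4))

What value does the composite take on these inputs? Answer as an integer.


5

h(v3, v1) = 7
h(v2, h(v3, v1)) = 10
h(h(v2, h(v3, v1)), v4) = 10
h(v5, h(h(v2, h(v3, v1)), v4)) = 5


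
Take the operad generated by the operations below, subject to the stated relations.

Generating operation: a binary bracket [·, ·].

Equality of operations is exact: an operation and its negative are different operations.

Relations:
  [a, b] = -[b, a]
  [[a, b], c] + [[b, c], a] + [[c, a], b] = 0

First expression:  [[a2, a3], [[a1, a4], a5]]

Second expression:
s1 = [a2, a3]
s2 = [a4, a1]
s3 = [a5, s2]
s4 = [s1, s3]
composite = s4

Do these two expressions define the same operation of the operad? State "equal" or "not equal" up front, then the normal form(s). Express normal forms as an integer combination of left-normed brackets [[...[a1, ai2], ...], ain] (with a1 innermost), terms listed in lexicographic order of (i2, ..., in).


equal; both compose to -[[[[a1, a4], a5], a2], a3] + [[[[a1, a4], a5], a3], a2]

The first expression reduces to -[[[[a1, a4], a5], a2], a3] + [[[[a1, a4], a5], a3], a2]
The second expression reduces to -[[[[a1, a4], a5], a2], a3] + [[[[a1, a4], a5], a3], a2]
The normal forms match — equal.


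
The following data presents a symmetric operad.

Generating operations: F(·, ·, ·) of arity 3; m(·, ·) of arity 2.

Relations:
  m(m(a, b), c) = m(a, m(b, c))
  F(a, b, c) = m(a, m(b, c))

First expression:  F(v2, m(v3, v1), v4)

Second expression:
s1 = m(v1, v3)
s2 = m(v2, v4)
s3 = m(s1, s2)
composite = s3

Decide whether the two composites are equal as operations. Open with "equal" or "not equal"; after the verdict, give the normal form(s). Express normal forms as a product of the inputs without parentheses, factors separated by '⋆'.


not equal: they reduce to v2 ⋆ v3 ⋆ v1 ⋆ v4 and v1 ⋆ v3 ⋆ v2 ⋆ v4

Reducing the first expression gives v2 ⋆ v3 ⋆ v1 ⋆ v4
Reducing the second expression gives v1 ⋆ v3 ⋆ v2 ⋆ v4
Different reductions; not equal.


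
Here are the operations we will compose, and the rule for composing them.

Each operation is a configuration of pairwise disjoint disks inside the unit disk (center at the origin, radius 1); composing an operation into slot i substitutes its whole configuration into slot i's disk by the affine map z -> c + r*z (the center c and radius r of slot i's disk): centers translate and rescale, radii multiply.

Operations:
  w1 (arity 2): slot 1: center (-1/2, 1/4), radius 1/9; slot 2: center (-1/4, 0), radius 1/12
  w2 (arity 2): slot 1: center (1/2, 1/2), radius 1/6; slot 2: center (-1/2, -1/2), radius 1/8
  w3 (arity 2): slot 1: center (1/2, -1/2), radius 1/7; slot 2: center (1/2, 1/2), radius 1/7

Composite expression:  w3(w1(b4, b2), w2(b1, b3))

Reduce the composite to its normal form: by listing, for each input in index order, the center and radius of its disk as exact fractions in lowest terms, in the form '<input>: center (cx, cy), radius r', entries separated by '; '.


b1: center (4/7, 4/7), radius 1/42; b2: center (13/28, -1/2), radius 1/84; b3: center (3/7, 3/7), radius 1/56; b4: center (3/7, -13/28), radius 1/63

Only the slot chain above each b matters under w3; compose those maps.
for b4, the 2-step affine chain lands on center (3/7, -13/28), radius 1/63
for b2, the 2-step affine chain lands on center (13/28, -1/2), radius 1/84
for b1, the 2-step affine chain lands on center (4/7, 4/7), radius 1/42
for b3, the 2-step affine chain lands on center (3/7, 3/7), radius 1/56


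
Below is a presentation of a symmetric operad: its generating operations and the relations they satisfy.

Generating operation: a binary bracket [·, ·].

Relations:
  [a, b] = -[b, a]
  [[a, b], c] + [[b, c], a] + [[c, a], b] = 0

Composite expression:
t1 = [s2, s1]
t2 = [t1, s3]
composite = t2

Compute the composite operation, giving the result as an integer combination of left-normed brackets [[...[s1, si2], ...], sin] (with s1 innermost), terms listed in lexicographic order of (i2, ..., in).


-[[s1, s2], s3]

Left-normed coefficients sit on the s1-initial expansion words.
Composite bracket: [[s2, s1], s3]
Full expansion: 4 signed words from ab - ba (2^2 = 4).
Only words starting with s1 matter:
  s1s2s3 (sign -1) contributes -[[s1, s2], s3]


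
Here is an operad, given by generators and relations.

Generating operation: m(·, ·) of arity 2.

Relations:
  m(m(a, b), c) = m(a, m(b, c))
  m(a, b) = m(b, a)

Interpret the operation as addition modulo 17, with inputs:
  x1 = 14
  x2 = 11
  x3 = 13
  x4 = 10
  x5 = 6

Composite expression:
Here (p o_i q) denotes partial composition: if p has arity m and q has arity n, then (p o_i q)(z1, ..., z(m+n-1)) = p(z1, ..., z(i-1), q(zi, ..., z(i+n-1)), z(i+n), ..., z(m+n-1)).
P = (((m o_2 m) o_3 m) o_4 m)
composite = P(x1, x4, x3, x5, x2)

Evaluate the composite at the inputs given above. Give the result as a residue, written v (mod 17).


3 (mod 17)

m(x5, x2) = 0
m(x3, m(x5, x2)) = 13
m(x4, m(x3, m(x5, x2))) = 6
m(x1, m(x4, m(x3, m(x5, x2)))) = 3


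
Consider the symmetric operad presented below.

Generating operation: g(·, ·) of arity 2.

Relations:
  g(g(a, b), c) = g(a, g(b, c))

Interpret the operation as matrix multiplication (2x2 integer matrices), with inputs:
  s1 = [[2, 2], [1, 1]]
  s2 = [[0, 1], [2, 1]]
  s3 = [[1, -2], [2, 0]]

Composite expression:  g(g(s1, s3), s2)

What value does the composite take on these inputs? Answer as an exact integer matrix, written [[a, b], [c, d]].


[[-8, 2], [-4, 1]]

g(s1, s3) = [[6, -4], [3, -2]]
g(g(s1, s3), s2) = [[-8, 2], [-4, 1]]


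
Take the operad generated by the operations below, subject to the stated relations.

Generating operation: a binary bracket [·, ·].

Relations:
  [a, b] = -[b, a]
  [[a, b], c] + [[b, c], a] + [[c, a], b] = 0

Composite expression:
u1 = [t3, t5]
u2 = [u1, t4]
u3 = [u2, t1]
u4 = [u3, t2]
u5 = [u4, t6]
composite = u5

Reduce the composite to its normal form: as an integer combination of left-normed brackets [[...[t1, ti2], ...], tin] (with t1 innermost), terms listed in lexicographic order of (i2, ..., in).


-[[[[[t1, t3], t5], t4], t2], t6] + [[[[[t1, t4], t3], t5], t2], t6] - [[[[[t1, t4], t5], t3], t2], t6] + [[[[[t1, t5], t3], t4], t2], t6]

Expand each bracket as ab - ba; the t1-initial words give the coefficients.
Composite bracket: [[[[[t3, t5], t4], t1], t2], t6]
Each bracket splits as ab - ba, giving 32 signed words (2^5 = 32).
Coefficients come from the t1-initial words:
  t1t3t5t4t2t6 appears with sign -1, giving the term -[[[[[t1, t3], t5], t4], t2], t6]
  t1t4t3t5t2t6 appears with sign +1, giving the term +[[[[[t1, t4], t3], t5], t2], t6]
  t1t4t5t3t2t6 appears with sign -1, giving the term -[[[[[t1, t4], t5], t3], t2], t6]
  t1t5t3t4t2t6 appears with sign +1, giving the term +[[[[[t1, t5], t3], t4], t2], t6]


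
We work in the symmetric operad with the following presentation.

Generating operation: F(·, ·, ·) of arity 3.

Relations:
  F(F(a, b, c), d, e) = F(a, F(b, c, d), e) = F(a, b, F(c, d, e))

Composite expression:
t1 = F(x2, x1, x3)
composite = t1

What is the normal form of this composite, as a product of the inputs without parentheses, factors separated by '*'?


All parenthesizations of F agree; list the x-inputs left to right.
F(x2, x1, x3) linearizes to x2 * x1 * x3

x2 * x1 * x3


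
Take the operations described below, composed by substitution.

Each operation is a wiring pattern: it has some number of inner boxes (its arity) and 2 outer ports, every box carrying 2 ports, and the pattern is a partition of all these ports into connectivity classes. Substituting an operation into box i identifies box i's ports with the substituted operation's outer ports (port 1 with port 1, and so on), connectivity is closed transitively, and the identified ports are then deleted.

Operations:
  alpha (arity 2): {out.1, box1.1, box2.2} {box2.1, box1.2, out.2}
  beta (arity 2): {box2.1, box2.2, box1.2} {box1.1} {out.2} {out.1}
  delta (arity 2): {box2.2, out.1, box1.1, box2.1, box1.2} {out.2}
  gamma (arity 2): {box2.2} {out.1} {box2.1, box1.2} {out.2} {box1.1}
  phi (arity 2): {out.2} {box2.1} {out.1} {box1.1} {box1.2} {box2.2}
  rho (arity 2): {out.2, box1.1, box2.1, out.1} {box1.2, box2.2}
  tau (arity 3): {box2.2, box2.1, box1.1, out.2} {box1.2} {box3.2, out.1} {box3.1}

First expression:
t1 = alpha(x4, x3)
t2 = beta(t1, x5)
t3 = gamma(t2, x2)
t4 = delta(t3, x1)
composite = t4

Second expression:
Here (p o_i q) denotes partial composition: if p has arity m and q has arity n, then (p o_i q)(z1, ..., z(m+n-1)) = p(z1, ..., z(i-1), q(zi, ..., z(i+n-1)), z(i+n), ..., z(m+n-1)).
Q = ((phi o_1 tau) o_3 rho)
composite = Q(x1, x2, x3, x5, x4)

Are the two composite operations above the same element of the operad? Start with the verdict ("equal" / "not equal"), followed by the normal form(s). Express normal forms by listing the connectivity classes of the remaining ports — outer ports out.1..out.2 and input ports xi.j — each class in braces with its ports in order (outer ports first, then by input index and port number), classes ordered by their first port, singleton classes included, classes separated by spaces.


not equal; first: {out.1, x1.1, x1.2} {out.2} {x2.1} {x2.2} {x3.1, x4.2, x5.1, x5.2} {x3.2, x4.1}; second: {out.1} {out.2} {x1.1, x2.1, x2.2} {x1.2} {x3.1, x5.1} {x3.2, x5.2} {x4.1} {x4.2}

The first expression reduces to {out.1, x1.1, x1.2} {out.2} {x2.1} {x2.2} {x3.1, x4.2, x5.1, x5.2} {x3.2, x4.1}
The second expression reduces to {out.1} {out.2} {x1.1, x2.1, x2.2} {x1.2} {x3.1, x5.1} {x3.2, x5.2} {x4.1} {x4.2}
No match — not equal.


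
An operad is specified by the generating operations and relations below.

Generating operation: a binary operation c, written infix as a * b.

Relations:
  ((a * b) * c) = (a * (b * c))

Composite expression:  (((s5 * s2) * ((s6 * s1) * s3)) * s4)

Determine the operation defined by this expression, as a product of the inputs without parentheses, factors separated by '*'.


Under associativity of c, the answer is the s's in reading order.
(s5 * s2) reduces to s5 * s2
(s6 * s1) reduces to s6 * s1
((s6 * s1) * s3) reduces to s6 * s1 * s3
((s5 * s2) * ((s6 * s1) * s3)) reduces to s5 * s2 * s6 * s1 * s3
(((s5 * s2) * ((s6 * s1) * s3)) * s4) reduces to s5 * s2 * s6 * s1 * s3 * s4

s5 * s2 * s6 * s1 * s3 * s4


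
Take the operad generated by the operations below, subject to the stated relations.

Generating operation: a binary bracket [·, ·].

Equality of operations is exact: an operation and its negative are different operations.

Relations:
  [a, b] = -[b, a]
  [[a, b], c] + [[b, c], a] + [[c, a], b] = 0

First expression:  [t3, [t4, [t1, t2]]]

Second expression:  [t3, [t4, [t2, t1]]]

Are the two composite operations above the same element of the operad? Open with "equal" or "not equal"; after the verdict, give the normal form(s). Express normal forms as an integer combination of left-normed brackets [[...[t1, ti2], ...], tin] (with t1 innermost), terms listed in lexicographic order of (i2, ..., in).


not equal — first [[[t1, t2], t4], t3], second -[[[t1, t2], t4], t3]

The first expression, normalized: [[[t1, t2], t4], t3]
The second expression, normalized: -[[[t1, t2], t4], t3]
The normal forms differ: not equal.


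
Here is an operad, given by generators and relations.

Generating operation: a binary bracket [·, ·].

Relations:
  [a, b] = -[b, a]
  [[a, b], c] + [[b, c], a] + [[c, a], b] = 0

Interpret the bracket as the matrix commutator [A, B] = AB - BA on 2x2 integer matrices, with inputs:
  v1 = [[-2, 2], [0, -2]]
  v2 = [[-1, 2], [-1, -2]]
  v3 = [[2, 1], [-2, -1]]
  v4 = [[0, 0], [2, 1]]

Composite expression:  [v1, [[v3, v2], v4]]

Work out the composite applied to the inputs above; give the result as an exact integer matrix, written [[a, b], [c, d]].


[[-26, -40], [0, 26]]

[v3, v2] = [[3, 5], [1, -3]]
[[v3, v2], v4] = [[10, 5], [-13, -10]]
[v1, [[v3, v2], v4]] = [[-26, -40], [0, 26]]


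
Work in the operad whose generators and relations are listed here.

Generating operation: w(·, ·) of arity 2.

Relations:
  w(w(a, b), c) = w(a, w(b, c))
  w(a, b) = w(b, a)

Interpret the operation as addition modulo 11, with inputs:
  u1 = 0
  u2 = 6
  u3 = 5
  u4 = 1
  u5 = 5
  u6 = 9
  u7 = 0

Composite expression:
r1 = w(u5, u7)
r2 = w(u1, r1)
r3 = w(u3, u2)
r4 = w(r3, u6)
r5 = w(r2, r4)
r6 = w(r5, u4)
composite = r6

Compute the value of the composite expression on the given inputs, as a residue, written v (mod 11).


w(u5, u7) = 5
w(u1, w(u5, u7)) = 5
w(u3, u2) = 0
w(w(u3, u2), u6) = 9
w(w(u1, w(u5, u7)), w(w(u3, u2), u6)) = 3
w(w(w(u1, w(u5, u7)), w(w(u3, u2), u6)), u4) = 4

4 (mod 11)


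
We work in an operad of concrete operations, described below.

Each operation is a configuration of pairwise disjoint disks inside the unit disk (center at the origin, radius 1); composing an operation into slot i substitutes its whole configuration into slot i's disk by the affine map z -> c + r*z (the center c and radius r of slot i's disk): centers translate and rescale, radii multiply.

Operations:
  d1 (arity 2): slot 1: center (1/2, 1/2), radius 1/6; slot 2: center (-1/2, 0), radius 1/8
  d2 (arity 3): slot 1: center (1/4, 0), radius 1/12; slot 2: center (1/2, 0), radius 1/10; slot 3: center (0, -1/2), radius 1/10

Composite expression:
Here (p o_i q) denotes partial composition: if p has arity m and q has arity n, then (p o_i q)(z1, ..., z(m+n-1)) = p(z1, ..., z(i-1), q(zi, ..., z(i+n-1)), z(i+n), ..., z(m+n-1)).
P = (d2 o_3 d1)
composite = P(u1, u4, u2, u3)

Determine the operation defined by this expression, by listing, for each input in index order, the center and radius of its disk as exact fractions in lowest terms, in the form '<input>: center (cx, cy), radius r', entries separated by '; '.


u1: center (1/4, 0), radius 1/12; u2: center (1/20, -9/20), radius 1/60; u3: center (-1/20, -1/2), radius 1/80; u4: center (1/2, 0), radius 1/10

Follow each u-input down from d2: c' goes to c + r*c', radius to r*r'.
for u1, the 1-step affine chain lands on center (1/4, 0), radius 1/12
for u4, the 1-step affine chain lands on center (1/2, 0), radius 1/10
for u2, the 2-step affine chain lands on center (1/20, -9/20), radius 1/60
for u3, the 2-step affine chain lands on center (-1/20, -1/2), radius 1/80


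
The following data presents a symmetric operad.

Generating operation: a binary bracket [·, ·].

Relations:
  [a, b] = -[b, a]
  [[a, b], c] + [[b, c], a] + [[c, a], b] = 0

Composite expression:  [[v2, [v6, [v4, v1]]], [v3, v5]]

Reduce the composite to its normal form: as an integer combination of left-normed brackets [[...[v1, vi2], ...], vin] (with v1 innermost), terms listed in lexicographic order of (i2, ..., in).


-[[[[[v1, v4], v6], v2], v3], v5] + [[[[[v1, v4], v6], v2], v5], v3]

A multilinear Lie element is pinned by v1-initial words (v1 innermost).
Composite bracket: [[v2, [v6, [v4, v1]]], [v3, v5]]
Full expansion: 32 signed words from ab - ba (2^5 = 32).
Words beginning with v1 determine it all:
  word v1v4v6v2v3v5 has sign -1, contributing -[[[[[v1, v4], v6], v2], v3], v5]
  word v1v4v6v2v5v3 has sign +1, contributing +[[[[[v1, v4], v6], v2], v5], v3]


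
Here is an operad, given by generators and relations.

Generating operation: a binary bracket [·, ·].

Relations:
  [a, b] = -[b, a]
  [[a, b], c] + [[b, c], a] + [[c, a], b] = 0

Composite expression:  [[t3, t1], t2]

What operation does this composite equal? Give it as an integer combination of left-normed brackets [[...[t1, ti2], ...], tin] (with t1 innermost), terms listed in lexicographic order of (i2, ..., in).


-[[t1, t3], t2]


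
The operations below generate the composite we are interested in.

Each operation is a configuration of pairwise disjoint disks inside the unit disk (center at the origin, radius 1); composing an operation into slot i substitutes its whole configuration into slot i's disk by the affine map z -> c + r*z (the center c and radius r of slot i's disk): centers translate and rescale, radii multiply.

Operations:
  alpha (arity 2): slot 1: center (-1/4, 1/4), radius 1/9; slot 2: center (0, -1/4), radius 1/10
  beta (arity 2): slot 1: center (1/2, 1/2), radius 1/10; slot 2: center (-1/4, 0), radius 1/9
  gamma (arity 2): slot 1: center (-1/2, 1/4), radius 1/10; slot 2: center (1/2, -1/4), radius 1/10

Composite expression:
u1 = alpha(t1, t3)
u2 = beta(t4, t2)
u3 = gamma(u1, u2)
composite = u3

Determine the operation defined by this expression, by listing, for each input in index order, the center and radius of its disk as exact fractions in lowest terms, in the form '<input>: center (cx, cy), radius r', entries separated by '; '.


t1: center (-21/40, 11/40), radius 1/90; t2: center (19/40, -1/4), radius 1/90; t3: center (-1/2, 9/40), radius 1/100; t4: center (11/20, -1/5), radius 1/100

Each t-disk chains the slot maps above it in gamma; radii multiply.
tracing t1 down its 2-map path: center (-21/40, 11/40), radius 1/90
tracing t3 down its 2-map path: center (-1/2, 9/40), radius 1/100
tracing t4 down its 2-map path: center (11/20, -1/5), radius 1/100
tracing t2 down its 2-map path: center (19/40, -1/4), radius 1/90


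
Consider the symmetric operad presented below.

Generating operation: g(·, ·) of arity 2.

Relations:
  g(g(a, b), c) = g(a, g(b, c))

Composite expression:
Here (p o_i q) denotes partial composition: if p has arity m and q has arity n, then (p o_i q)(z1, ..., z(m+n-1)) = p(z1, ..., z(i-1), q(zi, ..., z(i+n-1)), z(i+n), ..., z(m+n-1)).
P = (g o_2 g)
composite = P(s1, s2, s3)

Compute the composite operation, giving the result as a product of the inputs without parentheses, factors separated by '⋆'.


s1 ⋆ s2 ⋆ s3

Key point: g is associative — brackets drop, the s-order remains.
g(s2, s3) linearizes to s2 ⋆ s3
g(s1, g(s2, s3)) linearizes to s1 ⋆ s2 ⋆ s3


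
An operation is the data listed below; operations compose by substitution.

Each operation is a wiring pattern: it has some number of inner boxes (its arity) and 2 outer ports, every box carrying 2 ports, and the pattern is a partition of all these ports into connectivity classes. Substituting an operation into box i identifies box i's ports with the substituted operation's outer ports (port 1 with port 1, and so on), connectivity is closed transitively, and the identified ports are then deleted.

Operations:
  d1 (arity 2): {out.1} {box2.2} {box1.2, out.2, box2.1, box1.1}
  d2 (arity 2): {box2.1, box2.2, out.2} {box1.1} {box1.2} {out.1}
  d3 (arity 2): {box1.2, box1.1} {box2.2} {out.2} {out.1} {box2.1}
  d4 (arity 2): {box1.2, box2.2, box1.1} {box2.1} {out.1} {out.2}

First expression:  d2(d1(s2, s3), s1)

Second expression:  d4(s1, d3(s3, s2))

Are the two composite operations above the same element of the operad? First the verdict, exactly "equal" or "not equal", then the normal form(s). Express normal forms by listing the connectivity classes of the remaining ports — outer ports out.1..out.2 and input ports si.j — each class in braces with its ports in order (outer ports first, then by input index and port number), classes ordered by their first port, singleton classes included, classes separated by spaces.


The first expression, normalized: {out.1} {out.2, s1.1, s1.2} {s2.1, s2.2, s3.1} {s3.2}
The second expression, normalized: {out.1} {out.2} {s1.1, s1.2} {s2.1} {s2.2} {s3.1, s3.2}
The forms do not match — not equal.

not equal; first: {out.1} {out.2, s1.1, s1.2} {s2.1, s2.2, s3.1} {s3.2}; second: {out.1} {out.2} {s1.1, s1.2} {s2.1} {s2.2} {s3.1, s3.2}


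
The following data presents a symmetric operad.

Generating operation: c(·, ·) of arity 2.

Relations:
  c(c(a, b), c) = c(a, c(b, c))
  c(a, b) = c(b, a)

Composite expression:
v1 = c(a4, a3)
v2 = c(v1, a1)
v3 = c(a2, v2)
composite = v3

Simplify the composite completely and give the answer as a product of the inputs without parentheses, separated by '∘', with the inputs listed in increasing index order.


With c associative and commutative, the a-input set is all that matters.
c(a4, a3) reduces to a4 ∘ a3
c(c(a4, a3), a1) reduces to a4 ∘ a3 ∘ a1
c(a2, c(c(a4, a3), a1)) reduces to a2 ∘ a4 ∘ a3 ∘ a1
putting the inputs in ascending order: a1 ∘ a2 ∘ a3 ∘ a4

a1 ∘ a2 ∘ a3 ∘ a4


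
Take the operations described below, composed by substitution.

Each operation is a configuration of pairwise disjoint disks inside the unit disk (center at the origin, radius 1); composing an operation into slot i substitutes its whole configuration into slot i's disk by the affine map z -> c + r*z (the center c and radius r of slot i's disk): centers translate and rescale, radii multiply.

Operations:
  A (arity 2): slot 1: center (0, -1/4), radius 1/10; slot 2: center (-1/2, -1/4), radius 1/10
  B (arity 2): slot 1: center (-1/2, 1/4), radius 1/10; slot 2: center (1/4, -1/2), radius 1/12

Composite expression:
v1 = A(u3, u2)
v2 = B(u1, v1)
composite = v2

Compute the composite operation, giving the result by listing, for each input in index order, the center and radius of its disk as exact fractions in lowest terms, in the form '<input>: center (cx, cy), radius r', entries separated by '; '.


u1: center (-1/2, 1/4), radius 1/10; u2: center (5/24, -25/48), radius 1/120; u3: center (1/4, -25/48), radius 1/120

Affine substitution under B: radii multiply and u-centers shift.
input u1: applying the 1 nested substitution gives center (-1/2, 1/4), radius 1/10
input u3: applying the 2 nested substitutions gives center (1/4, -25/48), radius 1/120
input u2: applying the 2 nested substitutions gives center (5/24, -25/48), radius 1/120


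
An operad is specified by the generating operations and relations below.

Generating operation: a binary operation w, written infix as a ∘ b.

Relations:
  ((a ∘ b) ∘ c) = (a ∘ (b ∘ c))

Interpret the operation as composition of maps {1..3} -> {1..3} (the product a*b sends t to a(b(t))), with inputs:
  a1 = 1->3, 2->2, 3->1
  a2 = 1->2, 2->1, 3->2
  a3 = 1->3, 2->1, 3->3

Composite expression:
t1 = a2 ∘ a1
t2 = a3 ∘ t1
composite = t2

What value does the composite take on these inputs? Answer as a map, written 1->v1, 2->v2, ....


1->1, 2->3, 3->1

(a2 ∘ a1) = 1->2, 2->1, 3->2
(a3 ∘ (a2 ∘ a1)) = 1->1, 2->3, 3->1


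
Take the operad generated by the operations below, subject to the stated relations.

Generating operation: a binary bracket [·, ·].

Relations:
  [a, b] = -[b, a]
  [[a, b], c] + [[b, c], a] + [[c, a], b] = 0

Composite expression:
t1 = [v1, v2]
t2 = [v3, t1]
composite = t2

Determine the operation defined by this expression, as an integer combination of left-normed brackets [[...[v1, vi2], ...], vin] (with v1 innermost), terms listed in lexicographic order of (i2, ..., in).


A multilinear Lie element is pinned by v1-initial words (v1 innermost).
Composite bracket: [v3, [v1, v2]]
Applying ab - ba throughout gives 4 signed words (2^2 = 4).
The v1-initial words carry the normal form:
  sign of v1v2v3 is -1, so it contributes -[[v1, v2], v3]

-[[v1, v2], v3]


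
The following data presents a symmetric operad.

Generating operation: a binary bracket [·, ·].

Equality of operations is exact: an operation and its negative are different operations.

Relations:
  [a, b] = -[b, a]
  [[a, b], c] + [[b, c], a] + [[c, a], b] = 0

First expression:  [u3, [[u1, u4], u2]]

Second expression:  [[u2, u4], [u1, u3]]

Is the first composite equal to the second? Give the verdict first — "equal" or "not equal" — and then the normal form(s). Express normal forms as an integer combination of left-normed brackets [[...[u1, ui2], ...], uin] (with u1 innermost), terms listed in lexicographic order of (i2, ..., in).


The first composite normalizes to -[[[u1, u4], u2], u3]
The second composite normalizes to -[[[u1, u3], u2], u4] + [[[u1, u3], u4], u2]
The normal forms differ: not equal.

not equal: they reduce to -[[[u1, u4], u2], u3] and -[[[u1, u3], u2], u4] + [[[u1, u3], u4], u2]


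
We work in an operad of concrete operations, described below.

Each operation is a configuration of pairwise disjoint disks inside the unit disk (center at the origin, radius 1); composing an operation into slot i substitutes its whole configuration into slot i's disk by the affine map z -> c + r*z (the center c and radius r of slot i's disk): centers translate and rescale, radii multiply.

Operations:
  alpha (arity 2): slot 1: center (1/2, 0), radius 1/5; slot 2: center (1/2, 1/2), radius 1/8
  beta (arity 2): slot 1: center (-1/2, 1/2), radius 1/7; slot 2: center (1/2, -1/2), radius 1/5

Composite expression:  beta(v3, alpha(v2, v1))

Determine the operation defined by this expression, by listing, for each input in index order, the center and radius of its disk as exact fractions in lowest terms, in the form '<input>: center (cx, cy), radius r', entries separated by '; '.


Nesting under beta composes maps z -> c + r*z down each v-path.
input v3: applying the 1 nested substitution gives center (-1/2, 1/2), radius 1/7
input v2: applying the 2 nested substitutions gives center (3/5, -1/2), radius 1/25
input v1: applying the 2 nested substitutions gives center (3/5, -2/5), radius 1/40

v1: center (3/5, -2/5), radius 1/40; v2: center (3/5, -1/2), radius 1/25; v3: center (-1/2, 1/2), radius 1/7


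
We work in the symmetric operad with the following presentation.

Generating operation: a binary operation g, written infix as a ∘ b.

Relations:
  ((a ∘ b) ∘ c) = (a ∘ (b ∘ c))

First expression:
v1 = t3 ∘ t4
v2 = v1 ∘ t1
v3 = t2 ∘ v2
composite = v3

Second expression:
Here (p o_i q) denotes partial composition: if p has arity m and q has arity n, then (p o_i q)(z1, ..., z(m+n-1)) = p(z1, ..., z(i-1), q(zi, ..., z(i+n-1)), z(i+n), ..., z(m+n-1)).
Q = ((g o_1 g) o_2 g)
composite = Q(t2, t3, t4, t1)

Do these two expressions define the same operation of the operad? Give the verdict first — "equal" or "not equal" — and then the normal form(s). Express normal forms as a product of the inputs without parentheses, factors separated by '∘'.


equal: each reduces to t2 ∘ t3 ∘ t4 ∘ t1

The first expression, normalized: t2 ∘ t3 ∘ t4 ∘ t1
The second expression, normalized: t2 ∘ t3 ∘ t4 ∘ t1
Same normal form: equal.


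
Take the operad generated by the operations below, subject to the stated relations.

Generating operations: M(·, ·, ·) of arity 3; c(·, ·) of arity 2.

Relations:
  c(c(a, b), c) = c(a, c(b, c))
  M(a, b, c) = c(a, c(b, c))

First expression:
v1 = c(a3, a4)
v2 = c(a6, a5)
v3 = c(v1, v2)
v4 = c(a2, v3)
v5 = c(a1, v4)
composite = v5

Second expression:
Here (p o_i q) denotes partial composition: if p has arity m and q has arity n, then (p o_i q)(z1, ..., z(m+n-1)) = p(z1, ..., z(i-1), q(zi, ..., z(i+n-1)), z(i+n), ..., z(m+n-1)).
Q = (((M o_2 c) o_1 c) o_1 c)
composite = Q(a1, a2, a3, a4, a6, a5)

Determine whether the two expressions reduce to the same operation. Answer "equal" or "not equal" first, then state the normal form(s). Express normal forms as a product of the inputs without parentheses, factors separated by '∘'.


equal — both sides give a1 ∘ a2 ∘ a3 ∘ a4 ∘ a6 ∘ a5


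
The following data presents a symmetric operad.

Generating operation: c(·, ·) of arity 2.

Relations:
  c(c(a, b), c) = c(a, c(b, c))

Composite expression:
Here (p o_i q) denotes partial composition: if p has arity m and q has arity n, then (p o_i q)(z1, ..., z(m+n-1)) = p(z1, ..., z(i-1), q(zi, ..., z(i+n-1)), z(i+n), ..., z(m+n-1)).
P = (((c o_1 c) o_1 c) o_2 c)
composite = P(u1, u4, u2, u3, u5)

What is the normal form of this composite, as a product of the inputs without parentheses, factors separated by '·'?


u1 · u4 · u2 · u3 · u5

Key point: c is associative — brackets drop, the u-order remains.
c(u4, u2) reduces to u4 · u2
c(u1, c(u4, u2)) reduces to u1 · u4 · u2
c(c(u1, c(u4, u2)), u3) reduces to u1 · u4 · u2 · u3
c(c(c(u1, c(u4, u2)), u3), u5) reduces to u1 · u4 · u2 · u3 · u5


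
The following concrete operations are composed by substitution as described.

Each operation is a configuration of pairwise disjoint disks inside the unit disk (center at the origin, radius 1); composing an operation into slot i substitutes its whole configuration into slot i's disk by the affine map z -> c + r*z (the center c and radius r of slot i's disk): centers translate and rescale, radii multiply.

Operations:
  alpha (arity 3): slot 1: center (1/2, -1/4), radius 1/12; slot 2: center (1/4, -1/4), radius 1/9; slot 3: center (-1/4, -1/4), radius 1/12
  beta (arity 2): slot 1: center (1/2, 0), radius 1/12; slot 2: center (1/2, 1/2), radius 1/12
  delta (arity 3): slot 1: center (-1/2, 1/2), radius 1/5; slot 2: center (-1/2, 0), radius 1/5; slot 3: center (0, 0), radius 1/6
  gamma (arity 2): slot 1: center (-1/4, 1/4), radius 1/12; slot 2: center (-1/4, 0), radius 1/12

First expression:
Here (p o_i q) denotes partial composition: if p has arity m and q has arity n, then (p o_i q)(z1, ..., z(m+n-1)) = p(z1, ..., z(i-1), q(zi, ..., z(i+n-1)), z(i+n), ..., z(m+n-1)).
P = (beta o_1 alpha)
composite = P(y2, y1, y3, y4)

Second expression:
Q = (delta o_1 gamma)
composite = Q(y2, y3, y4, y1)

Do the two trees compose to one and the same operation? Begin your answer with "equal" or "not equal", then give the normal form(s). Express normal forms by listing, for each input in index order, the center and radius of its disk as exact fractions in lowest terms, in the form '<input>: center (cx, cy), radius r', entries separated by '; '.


not equal; first: y1: center (25/48, -1/48), radius 1/108; y2: center (13/24, -1/48), radius 1/144; y3: center (23/48, -1/48), radius 1/144; y4: center (1/2, 1/2), radius 1/12; second: y1: center (0, 0), radius 1/6; y2: center (-11/20, 11/20), radius 1/60; y3: center (-11/20, 1/2), radius 1/60; y4: center (-1/2, 0), radius 1/5

The first expression, normalized: y1: center (25/48, -1/48), radius 1/108; y2: center (13/24, -1/48), radius 1/144; y3: center (23/48, -1/48), radius 1/144; y4: center (1/2, 1/2), radius 1/12
The second expression, normalized: y1: center (0, 0), radius 1/6; y2: center (-11/20, 11/20), radius 1/60; y3: center (-11/20, 1/2), radius 1/60; y4: center (-1/2, 0), radius 1/5
No match — not equal.


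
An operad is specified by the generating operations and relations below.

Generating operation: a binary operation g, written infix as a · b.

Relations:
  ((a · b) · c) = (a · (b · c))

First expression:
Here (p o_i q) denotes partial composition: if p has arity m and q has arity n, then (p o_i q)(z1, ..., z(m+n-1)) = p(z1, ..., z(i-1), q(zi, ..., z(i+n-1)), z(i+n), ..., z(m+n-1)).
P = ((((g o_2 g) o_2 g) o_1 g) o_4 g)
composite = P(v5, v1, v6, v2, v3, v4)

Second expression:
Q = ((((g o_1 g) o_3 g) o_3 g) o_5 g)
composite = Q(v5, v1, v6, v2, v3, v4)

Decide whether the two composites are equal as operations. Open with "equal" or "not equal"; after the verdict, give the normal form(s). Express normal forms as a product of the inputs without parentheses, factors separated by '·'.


equal: each reduces to v5 · v1 · v6 · v2 · v3 · v4

Reducing the first expression gives v5 · v1 · v6 · v2 · v3 · v4
Reducing the second expression gives v5 · v1 · v6 · v2 · v3 · v4
The forms coincide; equal.


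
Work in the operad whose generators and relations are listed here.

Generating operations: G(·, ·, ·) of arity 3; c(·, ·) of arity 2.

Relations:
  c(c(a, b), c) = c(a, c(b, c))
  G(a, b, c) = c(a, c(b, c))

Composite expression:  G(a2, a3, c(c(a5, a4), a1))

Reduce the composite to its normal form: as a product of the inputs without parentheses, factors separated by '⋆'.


a2 ⋆ a3 ⋆ a5 ⋆ a4 ⋆ a1

Under associativity of G, the answer is the a's in reading order.
c(a5, a4) linearizes to a5 ⋆ a4
c(c(a5, a4), a1) linearizes to a5 ⋆ a4 ⋆ a1
G(a2, a3, c(c(a5, a4), a1)) linearizes to a2 ⋆ a3 ⋆ a5 ⋆ a4 ⋆ a1


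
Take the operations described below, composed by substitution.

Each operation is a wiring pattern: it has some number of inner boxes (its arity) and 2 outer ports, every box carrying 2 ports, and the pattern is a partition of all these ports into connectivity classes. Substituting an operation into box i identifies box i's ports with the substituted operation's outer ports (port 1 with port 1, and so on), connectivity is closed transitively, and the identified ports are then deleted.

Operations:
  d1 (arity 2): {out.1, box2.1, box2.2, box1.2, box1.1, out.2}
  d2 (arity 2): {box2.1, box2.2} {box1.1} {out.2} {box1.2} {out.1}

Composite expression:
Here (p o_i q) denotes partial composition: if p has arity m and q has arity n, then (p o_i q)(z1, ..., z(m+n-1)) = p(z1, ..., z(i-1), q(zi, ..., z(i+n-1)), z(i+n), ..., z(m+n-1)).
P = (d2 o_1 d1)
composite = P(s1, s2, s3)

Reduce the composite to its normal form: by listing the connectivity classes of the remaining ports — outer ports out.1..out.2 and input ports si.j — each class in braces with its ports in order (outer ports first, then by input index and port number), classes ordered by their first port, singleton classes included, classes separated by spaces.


{out.1} {out.2} {s1.1, s1.2, s2.1, s2.2} {s3.1, s3.2}

Connectivity passes through glued d2-boundaries; trace each wire chain.
composing d1 on (s1, s2), with out.j its own outer ports: {out.1, out.2, s1.1, s1.2, s2.1, s2.2}
composing d2 on (s1, s2, s3), with out.j its own outer ports: {out.1} {out.2} {s1.1, s1.2, s2.1, s2.2} {s3.1, s3.2}


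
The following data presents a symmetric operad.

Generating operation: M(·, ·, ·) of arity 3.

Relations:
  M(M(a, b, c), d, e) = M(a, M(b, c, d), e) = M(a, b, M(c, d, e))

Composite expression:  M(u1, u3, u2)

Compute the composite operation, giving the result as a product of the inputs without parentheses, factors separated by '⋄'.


u1 ⋄ u3 ⋄ u2


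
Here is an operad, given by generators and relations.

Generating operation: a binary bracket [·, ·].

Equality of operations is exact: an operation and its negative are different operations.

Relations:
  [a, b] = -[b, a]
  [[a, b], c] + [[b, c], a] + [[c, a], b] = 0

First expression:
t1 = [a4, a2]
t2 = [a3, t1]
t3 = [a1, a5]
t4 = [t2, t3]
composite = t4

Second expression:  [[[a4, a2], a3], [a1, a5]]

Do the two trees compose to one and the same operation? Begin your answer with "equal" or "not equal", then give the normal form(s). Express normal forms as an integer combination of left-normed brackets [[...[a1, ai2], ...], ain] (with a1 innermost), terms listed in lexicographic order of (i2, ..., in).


not equal; the first gives -[[[[a1, a5], a2], a4], a3] + [[[[a1, a5], a3], a2], a4] - [[[[a1, a5], a3], a4], a2] + [[[[a1, a5], a4], a2], a3] and the second [[[[a1, a5], a2], a4], a3] - [[[[a1, a5], a3], a2], a4] + [[[[a1, a5], a3], a4], a2] - [[[[a1, a5], a4], a2], a3]

Reducing the first expression gives -[[[[a1, a5], a2], a4], a3] + [[[[a1, a5], a3], a2], a4] - [[[[a1, a5], a3], a4], a2] + [[[[a1, a5], a4], a2], a3]
Reducing the second expression gives [[[[a1, a5], a2], a4], a3] - [[[[a1, a5], a3], a2], a4] + [[[[a1, a5], a3], a4], a2] - [[[[a1, a5], a4], a2], a3]
The normal forms differ: not equal.


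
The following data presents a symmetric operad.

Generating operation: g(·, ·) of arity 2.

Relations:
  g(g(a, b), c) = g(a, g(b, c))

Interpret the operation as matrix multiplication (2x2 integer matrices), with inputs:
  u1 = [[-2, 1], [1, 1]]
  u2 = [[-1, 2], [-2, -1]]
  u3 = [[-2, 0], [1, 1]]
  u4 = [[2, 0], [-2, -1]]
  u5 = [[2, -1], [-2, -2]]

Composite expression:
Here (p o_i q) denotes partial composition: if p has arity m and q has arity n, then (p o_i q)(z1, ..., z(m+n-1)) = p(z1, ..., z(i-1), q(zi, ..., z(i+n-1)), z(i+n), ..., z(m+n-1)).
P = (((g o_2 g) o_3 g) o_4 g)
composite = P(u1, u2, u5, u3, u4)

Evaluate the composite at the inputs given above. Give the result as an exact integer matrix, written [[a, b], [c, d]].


[[-40, -10], [32, -1]]


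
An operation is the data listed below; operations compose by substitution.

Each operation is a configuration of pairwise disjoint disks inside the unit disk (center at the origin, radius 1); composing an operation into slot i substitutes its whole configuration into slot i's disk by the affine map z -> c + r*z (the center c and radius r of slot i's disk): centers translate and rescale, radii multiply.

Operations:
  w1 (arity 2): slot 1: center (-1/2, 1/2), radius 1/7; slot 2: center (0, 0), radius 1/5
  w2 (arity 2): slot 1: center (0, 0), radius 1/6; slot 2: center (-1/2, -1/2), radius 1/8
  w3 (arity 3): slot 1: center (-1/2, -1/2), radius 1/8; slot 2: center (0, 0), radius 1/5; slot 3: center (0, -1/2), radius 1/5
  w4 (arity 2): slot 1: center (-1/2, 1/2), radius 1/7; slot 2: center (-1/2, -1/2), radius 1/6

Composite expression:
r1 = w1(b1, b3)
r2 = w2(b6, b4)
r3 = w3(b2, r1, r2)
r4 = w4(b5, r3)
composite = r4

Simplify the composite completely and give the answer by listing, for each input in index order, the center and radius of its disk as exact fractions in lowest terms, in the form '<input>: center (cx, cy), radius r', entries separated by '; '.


b1: center (-31/60, -29/60), radius 1/210; b2: center (-7/12, -7/12), radius 1/48; b3: center (-1/2, -1/2), radius 1/150; b4: center (-31/60, -3/5), radius 1/240; b5: center (-1/2, 1/2), radius 1/7; b6: center (-1/2, -7/12), radius 1/180


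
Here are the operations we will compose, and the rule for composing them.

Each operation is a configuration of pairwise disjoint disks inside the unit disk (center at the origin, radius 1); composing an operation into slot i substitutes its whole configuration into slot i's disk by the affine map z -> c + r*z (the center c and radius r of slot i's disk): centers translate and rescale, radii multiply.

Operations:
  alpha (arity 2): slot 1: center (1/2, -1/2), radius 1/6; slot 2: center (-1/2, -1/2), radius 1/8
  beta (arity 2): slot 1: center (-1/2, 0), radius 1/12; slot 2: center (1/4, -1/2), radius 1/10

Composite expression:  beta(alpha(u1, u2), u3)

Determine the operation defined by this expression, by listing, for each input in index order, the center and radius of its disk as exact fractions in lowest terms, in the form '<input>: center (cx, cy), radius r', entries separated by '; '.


u1: center (-11/24, -1/24), radius 1/72; u2: center (-13/24, -1/24), radius 1/96; u3: center (1/4, -1/2), radius 1/10

Affine substitution under beta: radii multiply and u-centers shift.
for u1, the 2-step affine chain lands on center (-11/24, -1/24), radius 1/72
for u2, the 2-step affine chain lands on center (-13/24, -1/24), radius 1/96
for u3, the 1-step affine chain lands on center (1/4, -1/2), radius 1/10


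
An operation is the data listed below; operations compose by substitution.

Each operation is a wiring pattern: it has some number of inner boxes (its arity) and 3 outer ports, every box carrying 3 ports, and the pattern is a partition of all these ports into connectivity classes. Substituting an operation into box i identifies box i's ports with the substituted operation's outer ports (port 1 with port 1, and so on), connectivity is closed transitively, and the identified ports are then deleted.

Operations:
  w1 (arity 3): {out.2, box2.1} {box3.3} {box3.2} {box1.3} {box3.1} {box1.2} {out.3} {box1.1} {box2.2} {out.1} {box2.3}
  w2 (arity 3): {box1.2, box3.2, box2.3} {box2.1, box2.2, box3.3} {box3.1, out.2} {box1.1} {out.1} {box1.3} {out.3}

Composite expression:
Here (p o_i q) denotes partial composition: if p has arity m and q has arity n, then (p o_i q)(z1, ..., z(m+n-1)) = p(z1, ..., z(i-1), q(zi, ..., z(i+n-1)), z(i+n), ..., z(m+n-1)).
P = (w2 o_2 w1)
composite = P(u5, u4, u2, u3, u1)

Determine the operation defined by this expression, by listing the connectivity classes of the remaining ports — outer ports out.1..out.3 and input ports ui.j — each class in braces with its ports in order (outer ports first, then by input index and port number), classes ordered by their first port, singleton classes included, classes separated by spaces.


Treat the ports identified at w2 as solder joints: merge, then drop.
w1 over (u4, u2, u3) gives {out.1} {out.2, u2.1} {out.3} {u2.2} {u2.3} {u3.1} {u3.2} {u3.3} {u4.1} {u4.2} {u4.3}, out.j being that stage's outer ports
w2 over (u5, u4, u2, u3, u1) gives {out.1} {out.2, u1.1} {out.3} {u1.2, u5.2} {u1.3, u2.1} {u2.2} {u2.3} {u3.1} {u3.2} {u3.3} {u4.1} {u4.2} {u4.3} {u5.1} {u5.3}, out.j being that stage's outer ports

{out.1} {out.2, u1.1} {out.3} {u1.2, u5.2} {u1.3, u2.1} {u2.2} {u2.3} {u3.1} {u3.2} {u3.3} {u4.1} {u4.2} {u4.3} {u5.1} {u5.3}
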